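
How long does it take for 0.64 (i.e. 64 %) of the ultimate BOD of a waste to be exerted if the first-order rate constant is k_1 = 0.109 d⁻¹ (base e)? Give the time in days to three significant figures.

t ≈ 9.37 d

y/L₀ = 1 − e^(−k_1 t) = 0.64 ⇒ e^(−k_1 t) = 0.360
t = −ln(0.360) / 0.109 = 1.022 / 0.109 = 9.373 d.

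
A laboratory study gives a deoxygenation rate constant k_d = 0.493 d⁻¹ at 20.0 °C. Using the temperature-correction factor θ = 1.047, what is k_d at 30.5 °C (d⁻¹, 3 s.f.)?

k_d(T₂) = k_d(T₁) · θ^(T₂−T₁) = 0.493 × 1.047^(30.5−20.0)
= 0.493 × 1.047^10.5 = 0.493 × 1.620 = 0.7985 d⁻¹.

k_d ≈ 0.799 d⁻¹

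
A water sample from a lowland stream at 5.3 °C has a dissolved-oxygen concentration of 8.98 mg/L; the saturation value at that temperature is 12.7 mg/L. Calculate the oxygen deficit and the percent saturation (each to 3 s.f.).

D ≈ 3.72 mg/L; 70.7 % saturation

D = C_s − C = 12.7 − 8.98 = 3.72 mg/L.
% saturation = 8.98/12.7 × 100 = 70.7 %.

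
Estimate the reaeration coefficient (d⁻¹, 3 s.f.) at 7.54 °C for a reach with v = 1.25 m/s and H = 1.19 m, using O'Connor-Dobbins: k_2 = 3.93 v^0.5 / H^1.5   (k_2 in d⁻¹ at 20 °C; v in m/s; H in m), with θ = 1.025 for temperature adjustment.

k_2 ≈ 2.49 d⁻¹

k_2(20) = 3.93 × 1.25^0.5 / 1.19^1.5 = 3.93 × 1.118 / 1.298 = 3.385 d⁻¹.
k_2(7.54) = 3.385 × 1.025^(7.54−20) = 3.385 × 0.7352 = 2.488 d⁻¹.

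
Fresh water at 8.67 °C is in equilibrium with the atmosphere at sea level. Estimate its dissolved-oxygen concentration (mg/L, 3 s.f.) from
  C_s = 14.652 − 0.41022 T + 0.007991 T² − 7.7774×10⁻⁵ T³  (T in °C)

C_s = 14.652 − 0.41022×8.67 + 0.007991×8.67² − 7.7774×10⁻⁵×8.67³ = 11.65 mg/L.

C_s ≈ 11.6 mg/L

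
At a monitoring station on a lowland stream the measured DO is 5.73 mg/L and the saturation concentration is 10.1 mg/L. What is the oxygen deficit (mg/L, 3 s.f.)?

D ≈ 4.37 mg/L

D = C_s − C = 10.1 − 5.73 = 4.37 mg/L.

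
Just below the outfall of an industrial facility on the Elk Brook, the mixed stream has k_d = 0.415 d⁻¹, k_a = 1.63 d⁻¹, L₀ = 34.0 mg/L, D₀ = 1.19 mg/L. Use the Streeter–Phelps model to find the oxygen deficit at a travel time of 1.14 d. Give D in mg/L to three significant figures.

D ≈ 5.61 mg/L

k_d L₀/(k_a−k_d) = 0.415×34.0/(1.63−0.415) = 14.11/1.215 = 11.61 mg/L.
e^(−k_d t) = e^(−0.415×1.140) = 0.6231; e^(−k_a t) = e^(−1.63×1.140) = 0.1560.
D = 11.61 × (0.6231 − 0.1560) + 1.19 × 0.1560 = 5.425 + 0.1856 = 5.610 mg/L.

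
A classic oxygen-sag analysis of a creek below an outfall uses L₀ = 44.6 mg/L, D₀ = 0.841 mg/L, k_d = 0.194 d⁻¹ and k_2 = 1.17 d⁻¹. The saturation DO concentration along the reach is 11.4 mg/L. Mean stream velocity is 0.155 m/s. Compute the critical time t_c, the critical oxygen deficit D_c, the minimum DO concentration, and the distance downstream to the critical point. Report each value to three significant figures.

t_c ≈ 1.74 d; D_c ≈ 5.28 mg/L; min DO ≈ 6.12 mg/L; x_c ≈ 23.3 km

With k_2/k_d = 6.031 and 1 − D₀(k_2−k_d)/(k_d L₀) = 0.9051,
t_c = ln(6.031 × 0.9051) / (1.17 − 0.194) = ln(5.459) / 0.9760 = 1.697/0.9760 = 1.739 d.
D_c = (k_d/k_2) L₀ e^(−k_d t_c) = (0.194/1.17) × 44.6 × e^(−0.194×1.739) = 0.1658 × 44.6 × 0.7137 = 5.278 mg/L.
Minimum DO = C_s − D_c = 11.4 − 5.278 = 6.122 mg/L.
x_c = v t_c = 0.155 m/s × 1.739 d × 86400 s/d = 23290 m ≈ 23.3 km.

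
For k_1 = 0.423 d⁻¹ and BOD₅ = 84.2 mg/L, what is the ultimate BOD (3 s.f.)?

L₀ ≈ 95.8 mg/L

BOD₅ = L₀(1 − e^(−5k_1)) ⇒ L₀ = BOD₅ / (1 − e^(−5×0.423))
= 84.2 / (1 − 0.1206) = 84.2 / 0.8794 = 95.75 mg/L.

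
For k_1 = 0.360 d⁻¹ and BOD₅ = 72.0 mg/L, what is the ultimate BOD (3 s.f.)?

BOD₅ = L₀(1 − e^(−5k_1)) ⇒ L₀ = BOD₅ / (1 − e^(−5×0.360))
= 72.0 / (1 − 0.1653) = 72.0 / 0.8347 = 86.26 mg/L.

L₀ ≈ 86.3 mg/L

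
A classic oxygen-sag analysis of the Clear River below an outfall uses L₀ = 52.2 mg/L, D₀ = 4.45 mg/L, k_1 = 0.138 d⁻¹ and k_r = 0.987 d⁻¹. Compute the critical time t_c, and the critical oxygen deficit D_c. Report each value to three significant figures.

At the critical point dD/dt = 0, so k_1 L₀ e^(−k_1 t) = k_r D. Substituting D(t) from the Streeter–Phelps equation and solving for t gives
t_c = ln[(k_r/k_1)(1 − D₀(k_r−k_1)/(k_1 L₀))] / (k_r−k_1).
Here k_r−k_1 = 0.8490 d⁻¹ and 1 − D₀(k_r−k_1)/(k_1 L₀) = 1 − 4.45×0.8490/(0.138×52.2) = 0.4755, so
t_c = ln(7.152 × 0.4755) / 0.8490 = 1.224 / 0.8490 = 1.442 d.
D_c = (k_1/k_r) L₀ e^(−k_1 t_c) = (0.138/0.987) × 52.2 × e^(−0.138×1.442) = 0.1398 × 52.2 × 0.8196 = 5.982 mg/L.

t_c ≈ 1.44 d; D_c ≈ 5.98 mg/L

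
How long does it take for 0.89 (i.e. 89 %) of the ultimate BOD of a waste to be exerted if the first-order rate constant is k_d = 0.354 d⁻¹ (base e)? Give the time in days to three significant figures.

y/L₀ = 1 − e^(−k_d t) = 0.89 ⇒ e^(−k_d t) = 0.110
t = −ln(0.110) / 0.354 = 2.207 / 0.354 = 6.235 d.

t ≈ 6.24 d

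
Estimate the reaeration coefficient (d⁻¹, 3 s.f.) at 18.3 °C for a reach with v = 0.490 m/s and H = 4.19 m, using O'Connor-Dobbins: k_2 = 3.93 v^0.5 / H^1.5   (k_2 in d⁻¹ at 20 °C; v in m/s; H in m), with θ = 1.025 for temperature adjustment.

k_2(20) = 3.93 × 0.490^0.5 / 4.19^1.5 = 3.93 × 0.7000 / 8.577 = 0.3208 d⁻¹.
k_2(18.3) = 0.3208 × 1.025^(18.3−20) = 0.3208 × 0.9589 = 0.3076 d⁻¹.

k_2 ≈ 0.308 d⁻¹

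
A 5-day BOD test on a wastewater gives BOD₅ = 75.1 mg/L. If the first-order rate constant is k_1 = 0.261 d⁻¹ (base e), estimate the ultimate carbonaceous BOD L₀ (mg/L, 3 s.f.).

L₀ ≈ 103 mg/L

BOD₅ = L₀(1 − e^(−5k_1)) ⇒ L₀ = BOD₅ / (1 − e^(−5×0.261))
= 75.1 / (1 − 0.2712) = 75.1 / 0.7288 = 103.0 mg/L.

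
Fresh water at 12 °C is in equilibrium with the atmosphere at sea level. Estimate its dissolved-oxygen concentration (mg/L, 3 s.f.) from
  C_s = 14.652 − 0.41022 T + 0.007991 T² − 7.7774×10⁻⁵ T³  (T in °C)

C_s = 14.652 − 0.41022×12 + 0.007991×12² − 7.7774×10⁻⁵×12³ = 10.75 mg/L.

C_s ≈ 10.7 mg/L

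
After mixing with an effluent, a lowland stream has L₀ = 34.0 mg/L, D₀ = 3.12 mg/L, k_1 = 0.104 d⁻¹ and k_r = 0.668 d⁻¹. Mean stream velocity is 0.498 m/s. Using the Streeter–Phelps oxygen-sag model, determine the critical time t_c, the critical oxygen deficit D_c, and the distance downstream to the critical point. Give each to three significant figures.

With k_r/k_1 = 6.423 and 1 − D₀(k_r−k_1)/(k_1 L₀) = 0.5024,
t_c = ln(6.423 × 0.5024) / (0.668 − 0.104) = ln(3.227) / 0.5640 = 1.171/0.5640 = 2.077 d.
D_c = (k_1/k_r) L₀ e^(−k_1 t_c) = (0.104/0.668) × 34.0 × e^(−0.104×2.077) = 0.1557 × 34.0 × 0.8057 = 4.265 mg/L.
x_c = v t_c = 0.498 m/s × 2.077 d × 86400 s/d = 89370 m ≈ 89.4 km.

t_c ≈ 2.08 d; D_c ≈ 4.27 mg/L; x_c ≈ 89.4 km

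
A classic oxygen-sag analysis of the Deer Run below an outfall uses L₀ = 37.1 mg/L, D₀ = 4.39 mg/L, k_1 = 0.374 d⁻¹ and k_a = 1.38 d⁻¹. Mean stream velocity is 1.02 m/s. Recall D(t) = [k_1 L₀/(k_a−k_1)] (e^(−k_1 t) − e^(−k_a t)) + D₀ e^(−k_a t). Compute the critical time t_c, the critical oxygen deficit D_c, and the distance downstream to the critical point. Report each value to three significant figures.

t_c ≈ 0.917 d; D_c ≈ 7.14 mg/L; x_c ≈ 80.8 km

With k_a/k_1 = 3.690 and 1 − D₀(k_a−k_1)/(k_1 L₀) = 0.6817,
t_c = ln(3.690 × 0.6817) / (1.38 − 0.374) = ln(2.515) / 1.006 = 0.9224/1.006 = 0.9169 d.
D_c = (k_1/k_a) L₀ e^(−k_1 t_c) = (0.374/1.38) × 37.1 × e^(−0.374×0.9169) = 0.2710 × 37.1 × 0.7097 = 7.136 mg/L.
x_c = v t_c = 1.02 m/s × 0.9169 d × 86400 s/d = 80810 m ≈ 80.8 km.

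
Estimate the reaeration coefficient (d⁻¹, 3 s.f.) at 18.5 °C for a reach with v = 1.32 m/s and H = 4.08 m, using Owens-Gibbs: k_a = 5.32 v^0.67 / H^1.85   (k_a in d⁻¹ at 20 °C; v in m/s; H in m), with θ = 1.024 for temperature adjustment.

k_a(20) = 5.32 × 1.32^0.67 / 4.08^1.85 = 5.32 × 1.204 / 13.48 = 0.4753 d⁻¹.
k_a(18.5) = 0.4753 × 1.024^(18.5−20) = 0.4753 × 0.9651 = 0.4587 d⁻¹.

k_a ≈ 0.459 d⁻¹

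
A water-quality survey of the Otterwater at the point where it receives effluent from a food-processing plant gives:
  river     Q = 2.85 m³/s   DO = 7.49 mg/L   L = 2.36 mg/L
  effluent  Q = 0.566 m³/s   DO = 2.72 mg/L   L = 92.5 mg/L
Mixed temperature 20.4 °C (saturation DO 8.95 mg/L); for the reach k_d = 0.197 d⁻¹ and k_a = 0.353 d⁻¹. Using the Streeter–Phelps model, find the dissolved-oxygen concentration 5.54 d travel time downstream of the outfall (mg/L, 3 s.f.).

DO ≈ 4.39 mg/L

Mixed DO = (2.85×7.49 + 0.566×2.72)/(2.85+0.566) = 22.89/3.416 = 6.700 mg/L.
Mixed L₀ = (2.85×2.36 + 0.566×92.5)/(3.416) = 59.08/3.416 = 17.30 mg/L.
Initial deficit D₀ = C_s − DO₀ = 8.95 − 6.700 = 2.250 mg/L.
D(5.54) = [0.197×17.30/(0.353−0.197)](e^(−0.197×5.54) − e^(−0.353×5.54)) + 2.250 e^(−0.353×5.54)
= 21.84 × (0.3358 − 0.1415) + 2.250 × 0.1415 = 4.562 mg/L.
DO = 8.95 − 4.562 = 4.388 mg/L.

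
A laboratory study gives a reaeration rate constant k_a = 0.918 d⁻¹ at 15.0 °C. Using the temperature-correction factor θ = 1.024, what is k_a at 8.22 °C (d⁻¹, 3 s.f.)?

k_a ≈ 0.782 d⁻¹

k_a(T₂) = k_a(T₁) · θ^(T₂−T₁) = 0.918 × 1.024^(8.22−15.0)
= 0.918 × 1.024^-6.78 = 0.918 × 0.8515 = 0.7816 d⁻¹.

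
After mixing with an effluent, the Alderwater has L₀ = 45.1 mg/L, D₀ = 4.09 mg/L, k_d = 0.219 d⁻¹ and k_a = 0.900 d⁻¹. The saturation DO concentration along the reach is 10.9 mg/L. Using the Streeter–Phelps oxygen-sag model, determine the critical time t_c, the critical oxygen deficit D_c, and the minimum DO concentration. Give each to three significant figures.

t_c ≈ 1.59 d; D_c ≈ 7.75 mg/L; min DO ≈ 3.15 mg/L

At the critical point dD/dt = 0, so k_d L₀ e^(−k_d t) = k_a D. Substituting D(t) from the Streeter–Phelps equation and solving for t gives
t_c = ln[(k_a/k_d)(1 − D₀(k_a−k_d)/(k_d L₀))] / (k_a−k_d).
Here k_a−k_d = 0.6810 d⁻¹ and 1 − D₀(k_a−k_d)/(k_d L₀) = 1 − 4.09×0.6810/(0.219×45.1) = 0.7180, so
t_c = ln(4.110 × 0.7180) / 0.6810 = 1.082 / 0.6810 = 1.589 d.
L(t_c) = L₀ e^(−k_d t_c) = 45.1 × 0.7061 = 31.85 mg/L, and at the critical point k_a D_c = k_d L, so D_c = (0.219/0.900) × 31.85 = 7.749 mg/L.
Minimum DO = C_s − D_c = 10.9 − 7.749 = 3.151 mg/L.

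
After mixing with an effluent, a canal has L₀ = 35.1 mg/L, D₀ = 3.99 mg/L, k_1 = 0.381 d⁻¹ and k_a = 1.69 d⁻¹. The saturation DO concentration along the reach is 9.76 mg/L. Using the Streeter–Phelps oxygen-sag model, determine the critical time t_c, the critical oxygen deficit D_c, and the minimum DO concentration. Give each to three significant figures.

t_c ≈ 0.760 d; D_c ≈ 5.92 mg/L; min DO ≈ 3.84 mg/L

t_c = [1/(k_a−k_1)] ln[(k_a/k_1)(1 − D₀(k_a−k_1)/(k_1 L₀))]
= [1/(1.69−0.381)] ln[(1.69/0.381)(1 − 3.99×1.309/(0.381×35.1))]
= (1/1.309) ln[4.436 × 0.6094] = 0.7639 × ln(2.703) = 0.7639 × 0.9945 = 0.7597 d.
D_c = (k_1/k_a) L₀ e^(−k_1 t_c) = (0.381/1.69) × 35.1 × e^(−0.381×0.7597) = 0.2254 × 35.1 × 0.7487 = 5.924 mg/L.
Minimum DO = C_s − D_c = 9.76 − 5.924 = 3.836 mg/L.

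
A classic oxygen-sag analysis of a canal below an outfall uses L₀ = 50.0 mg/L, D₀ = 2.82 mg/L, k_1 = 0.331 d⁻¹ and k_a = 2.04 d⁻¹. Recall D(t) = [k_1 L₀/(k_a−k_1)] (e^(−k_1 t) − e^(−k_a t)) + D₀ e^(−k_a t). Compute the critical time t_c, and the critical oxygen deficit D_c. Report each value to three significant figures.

t_c = [1/(k_a−k_1)] ln[(k_a/k_1)(1 − D₀(k_a−k_1)/(k_1 L₀))]
= [1/(2.04−0.331)] ln[(2.04/0.331)(1 − 2.82×1.709/(0.331×50.0))]
= (1/1.709) ln[6.163 × 0.7088] = 0.5851 × ln(4.368) = 0.5851 × 1.474 = 0.8627 d.
D_c = (k_1/k_a) L₀ e^(−k_1 t_c) = (0.331/2.04) × 50.0 × e^(−0.331×0.8627) = 0.1623 × 50.0 × 0.7516 = 6.097 mg/L.

t_c ≈ 0.863 d; D_c ≈ 6.10 mg/L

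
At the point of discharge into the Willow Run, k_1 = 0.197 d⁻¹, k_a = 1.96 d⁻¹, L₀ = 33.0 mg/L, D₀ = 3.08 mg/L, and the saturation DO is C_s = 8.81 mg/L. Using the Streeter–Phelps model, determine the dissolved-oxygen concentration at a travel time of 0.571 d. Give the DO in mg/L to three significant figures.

k_1 L₀/(k_a−k_1) = 0.197×33.0/(1.96−0.197) = 6.501/1.763 = 3.687 mg/L.
e^(−k_1 t) = e^(−0.197×0.5710) = 0.8936; e^(−k_a t) = e^(−1.96×0.5710) = 0.3266.
D = 3.687 × (0.8936 − 0.3266) + 3.08 × 0.3266 = 2.091 + 1.006 = 3.097 mg/L.
DO = C_s − D = 8.81 − 3.097 = 5.713 mg/L.

DO ≈ 5.71 mg/L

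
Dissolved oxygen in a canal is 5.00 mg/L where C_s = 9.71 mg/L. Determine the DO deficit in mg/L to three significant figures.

D ≈ 4.71 mg/L

D = C_s − C = 9.71 − 5.00 = 4.71 mg/L.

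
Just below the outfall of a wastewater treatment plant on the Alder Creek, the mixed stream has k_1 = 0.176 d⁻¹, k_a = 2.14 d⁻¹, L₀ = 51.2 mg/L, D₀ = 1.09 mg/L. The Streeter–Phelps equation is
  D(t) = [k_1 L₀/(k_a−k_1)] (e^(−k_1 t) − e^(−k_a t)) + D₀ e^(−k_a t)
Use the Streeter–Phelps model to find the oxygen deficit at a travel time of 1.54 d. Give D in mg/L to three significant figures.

D ≈ 3.37 mg/L

k_1 L₀/(k_a−k_1) = 0.176×51.2/(2.14−0.176) = 9.011/1.964 = 4.588 mg/L.
e^(−k_1 t) = e^(−0.176×1.540) = 0.7626; e^(−k_a t) = e^(−2.14×1.540) = 0.03705.
D = 4.588 × (0.7626 − 0.03705) + 1.09 × 0.03705 = 3.329 + 0.04038 = 3.369 mg/L.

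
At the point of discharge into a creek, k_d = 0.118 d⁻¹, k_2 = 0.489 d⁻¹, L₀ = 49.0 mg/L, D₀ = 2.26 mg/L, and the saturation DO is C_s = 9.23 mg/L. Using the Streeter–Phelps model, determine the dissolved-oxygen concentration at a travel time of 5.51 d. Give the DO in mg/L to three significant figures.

k_d L₀/(k_2−k_d) = 0.118×49.0/(0.489−0.118) = 5.782/0.3710 = 15.58 mg/L.
e^(−k_d t) = e^(−0.118×5.510) = 0.5220; e^(−k_2 t) = e^(−0.489×5.510) = 0.06758.
D = 15.58 × (0.5220 − 0.06758) + 2.26 × 0.06758 = 7.081 + 0.1527 = 7.234 mg/L.
DO = C_s − D = 9.23 − 7.234 = 1.996 mg/L.

DO ≈ 2.00 mg/L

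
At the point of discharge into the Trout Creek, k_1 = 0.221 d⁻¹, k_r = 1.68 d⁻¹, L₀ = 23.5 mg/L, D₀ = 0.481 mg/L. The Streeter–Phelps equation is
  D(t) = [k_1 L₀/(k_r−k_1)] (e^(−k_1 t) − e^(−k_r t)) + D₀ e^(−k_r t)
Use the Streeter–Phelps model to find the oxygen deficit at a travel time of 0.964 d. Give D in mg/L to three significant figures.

D ≈ 2.27 mg/L

k_1 L₀/(k_r−k_1) = 0.221×23.5/(1.68−0.221) = 5.194/1.459 = 3.560 mg/L.
e^(−k_1 t) = e^(−0.221×0.9640) = 0.8081; e^(−k_r t) = e^(−1.68×0.9640) = 0.1980.
D = 3.560 × (0.8081 − 0.1980) + 0.481 × 0.1980 = 2.172 + 0.09523 = 2.267 mg/L.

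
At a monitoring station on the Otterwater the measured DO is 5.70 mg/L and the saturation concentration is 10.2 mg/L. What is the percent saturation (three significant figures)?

55.9 % saturation

% saturation = C/C_s × 100 = 5.70/10.2 × 100 = 55.9 %.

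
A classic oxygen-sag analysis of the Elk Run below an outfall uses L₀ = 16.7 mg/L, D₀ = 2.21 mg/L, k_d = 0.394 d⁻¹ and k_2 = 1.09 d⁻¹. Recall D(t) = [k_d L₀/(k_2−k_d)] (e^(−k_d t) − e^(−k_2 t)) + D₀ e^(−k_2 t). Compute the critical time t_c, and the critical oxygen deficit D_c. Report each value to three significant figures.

At the critical point dD/dt = 0, so k_d L₀ e^(−k_d t) = k_2 D. Substituting D(t) from the Streeter–Phelps equation and solving for t gives
t_c = ln[(k_2/k_d)(1 − D₀(k_2−k_d)/(k_d L₀))] / (k_2−k_d).
Here k_2−k_d = 0.6960 d⁻¹ and 1 − D₀(k_2−k_d)/(k_d L₀) = 1 − 2.21×0.6960/(0.394×16.7) = 0.7662, so
t_c = ln(2.766 × 0.7662) / 0.6960 = 0.7513 / 0.6960 = 1.079 d.
L(t_c) = L₀ e^(−k_d t_c) = 16.7 × 0.6536 = 10.91 mg/L, and at the critical point k_2 D_c = k_d L, so D_c = (0.394/1.09) × 10.91 = 3.945 mg/L.

t_c ≈ 1.08 d; D_c ≈ 3.95 mg/L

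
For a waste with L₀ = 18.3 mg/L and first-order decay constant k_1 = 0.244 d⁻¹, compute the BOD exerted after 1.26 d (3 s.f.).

y ≈ 4.84 mg/L

y_t = L₀(1 − e^(−k_1 t)) = 18.3 × (1 − e^(−0.244×1.26))
= 18.3 × (1 − 0.7353) = 18.3 × 0.2647 = 4.844 mg/L.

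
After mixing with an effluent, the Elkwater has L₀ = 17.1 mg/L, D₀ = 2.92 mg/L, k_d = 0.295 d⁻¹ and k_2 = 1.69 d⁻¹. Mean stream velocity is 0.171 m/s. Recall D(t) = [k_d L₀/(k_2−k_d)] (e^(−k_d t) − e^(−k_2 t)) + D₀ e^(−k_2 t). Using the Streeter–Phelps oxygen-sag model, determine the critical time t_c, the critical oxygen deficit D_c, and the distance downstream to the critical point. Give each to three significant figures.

t_c ≈ 0.0702 d; D_c ≈ 2.92 mg/L; x_c ≈ 1.04 km

With k_2/k_d = 5.729 and 1 − D₀(k_2−k_d)/(k_d L₀) = 0.1925,
t_c = ln(5.729 × 0.1925) / (1.69 − 0.295) = ln(1.103) / 1.395 = 0.09788/1.395 = 0.07017 d.
L(t_c) = L₀ e^(−k_d t_c) = 17.1 × 0.9795 = 16.75 mg/L, and at the critical point k_2 D_c = k_d L, so D_c = (0.295/1.69) × 16.75 = 2.924 mg/L.
x_c = v t_c = 0.171 m/s × 0.07017 d × 86400 s/d = 1037 m ≈ 1.04 km.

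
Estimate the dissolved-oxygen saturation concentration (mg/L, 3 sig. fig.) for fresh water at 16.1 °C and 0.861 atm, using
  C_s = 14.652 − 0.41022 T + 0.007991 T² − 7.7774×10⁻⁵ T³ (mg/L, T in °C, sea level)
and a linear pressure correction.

At sea level: C_s = 14.652 − 0.41022×16.1 + 0.007991×16.1² − 7.7774×10⁻⁵×16.1³ = 9.794 mg/L.
Pressure correction: C_s' = 9.794 × 0.861 = 8.433 mg/L.

C_s ≈ 8.43 mg/L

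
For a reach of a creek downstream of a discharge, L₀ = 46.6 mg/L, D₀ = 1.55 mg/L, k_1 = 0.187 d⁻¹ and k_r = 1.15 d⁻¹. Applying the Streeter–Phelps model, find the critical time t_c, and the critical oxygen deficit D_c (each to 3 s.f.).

t_c ≈ 1.69 d; D_c ≈ 5.52 mg/L

t_c = [1/(k_r−k_1)] ln[(k_r/k_1)(1 − D₀(k_r−k_1)/(k_1 L₀))]
= [1/(1.15−0.187)] ln[(1.15/0.187)(1 − 1.55×0.9630/(0.187×46.6))]
= (1/0.9630) ln[6.150 × 0.8287] = 1.038 × ln(5.096) = 1.038 × 1.629 = 1.691 d.
D_c = (k_1/k_r) L₀ e^(−k_1 t_c) = (0.187/1.15) × 46.6 × e^(−0.187×1.691) = 0.1626 × 46.6 × 0.7289 = 5.523 mg/L.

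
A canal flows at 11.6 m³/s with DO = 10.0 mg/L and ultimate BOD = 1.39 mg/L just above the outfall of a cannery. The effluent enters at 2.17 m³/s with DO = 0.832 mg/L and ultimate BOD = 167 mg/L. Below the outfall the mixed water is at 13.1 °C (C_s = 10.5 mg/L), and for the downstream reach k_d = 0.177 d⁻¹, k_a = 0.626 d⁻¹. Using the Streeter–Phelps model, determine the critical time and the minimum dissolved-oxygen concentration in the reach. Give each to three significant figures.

Mixed DO = (11.6×10.0 + 2.17×0.832)/(11.6+2.17) = 117.8/13.77 = 8.555 mg/L.
Mixed L₀ = (11.6×1.39 + 2.17×167)/(13.77) = 378.5/13.77 = 27.49 mg/L.
Initial deficit D₀ = C_s − DO₀ = 10.5 − 8.555 = 1.945 mg/L.
t_c = (1/0.4490) ln[(0.626/0.177)(1 − 1.945×0.4490/(0.177×27.49))] = 2.227 × ln(2.902) = 2.373 d.
D_c = (0.177/0.626) × 27.49 × e^(−0.177×2.373) = 0.2827 × 27.49 × 0.6571 = 5.107 mg/L.
Minimum DO = 10.5 − 5.107 = 5.393 mg/L.

t_c ≈ 2.37 d; minimum DO ≈ 5.39 mg/L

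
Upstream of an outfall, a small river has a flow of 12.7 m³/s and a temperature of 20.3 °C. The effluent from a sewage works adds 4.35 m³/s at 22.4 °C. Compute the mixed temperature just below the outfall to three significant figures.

20.8 °C

Flow-weighted mixing: C = (Q_r C_r + Q_w C_w)/(Q_r + Q_w)
= (12.7×20.3 + 4.35×22.4)/(12.7 + 4.35) = 355.2/17.05 = 20.84 °C.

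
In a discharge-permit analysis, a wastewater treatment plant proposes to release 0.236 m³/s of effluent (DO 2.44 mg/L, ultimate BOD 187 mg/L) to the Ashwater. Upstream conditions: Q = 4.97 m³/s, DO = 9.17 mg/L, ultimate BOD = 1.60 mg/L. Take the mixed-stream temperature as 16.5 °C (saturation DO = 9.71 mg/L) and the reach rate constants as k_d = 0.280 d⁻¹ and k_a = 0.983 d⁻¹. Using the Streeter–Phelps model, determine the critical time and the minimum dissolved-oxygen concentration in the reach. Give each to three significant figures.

Mixed DO = (4.97×9.17 + 0.236×2.44)/(4.97+0.236) = 46.15/5.206 = 8.865 mg/L.
Mixed L₀ = (4.97×1.60 + 0.236×187)/(5.206) = 52.08/5.206 = 10.00 mg/L.
Initial deficit D₀ = C_s − DO₀ = 9.71 − 8.865 = 0.8451 mg/L.
t_c = (1/0.7030) ln[(0.983/0.280)(1 − 0.8451×0.7030/(0.280×10.00))] = 1.422 × ln(2.766) = 1.447 d.
D_c = (0.280/0.983) × 10.00 × e^(−0.280×1.447) = 0.2848 × 10.00 × 0.6668 = 1.900 mg/L.
Minimum DO = 9.71 − 1.900 = 7.810 mg/L.

t_c ≈ 1.45 d; minimum DO ≈ 7.81 mg/L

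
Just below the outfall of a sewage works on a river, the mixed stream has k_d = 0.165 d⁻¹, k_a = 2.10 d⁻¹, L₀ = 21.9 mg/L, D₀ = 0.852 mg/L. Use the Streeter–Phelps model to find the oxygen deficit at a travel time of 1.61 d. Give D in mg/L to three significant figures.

k_d L₀/(k_a−k_d) = 0.165×21.9/(2.10−0.165) = 3.614/1.935 = 1.867 mg/L.
e^(−k_d t) = e^(−0.165×1.610) = 0.7667; e^(−k_a t) = e^(−2.10×1.610) = 0.03401.
D = 1.867 × (0.7667 − 0.03401) + 0.852 × 0.03401 = 1.368 + 0.02898 = 1.397 mg/L.

D ≈ 1.40 mg/L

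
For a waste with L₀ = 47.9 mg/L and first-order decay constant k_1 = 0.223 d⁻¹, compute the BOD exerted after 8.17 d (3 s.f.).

y ≈ 40.2 mg/L

y_t = L₀(1 − e^(−k_1 t)) = 47.9 × (1 − e^(−0.223×8.17))
= 47.9 × (1 − 0.1617) = 47.9 × 0.8383 = 40.15 mg/L.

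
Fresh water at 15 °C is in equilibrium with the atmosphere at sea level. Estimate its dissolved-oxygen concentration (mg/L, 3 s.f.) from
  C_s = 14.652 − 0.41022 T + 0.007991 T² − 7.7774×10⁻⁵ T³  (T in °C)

C_s = 14.652 − 0.41022×15 + 0.007991×15² − 7.7774×10⁻⁵×15³ = 10.03 mg/L.

C_s ≈ 10.0 mg/L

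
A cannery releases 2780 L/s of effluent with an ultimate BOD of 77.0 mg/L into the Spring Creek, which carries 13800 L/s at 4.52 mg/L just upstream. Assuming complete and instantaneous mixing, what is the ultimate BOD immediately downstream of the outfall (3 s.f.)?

16.7 mg/L

Flow-weighted mixing: C = (Q_r C_r + Q_w C_w)/(Q_r + Q_w)
= (13800×4.52 + 2780×77.0)/(13800 + 2780) = 276400/16580 = 16.67 mg/L.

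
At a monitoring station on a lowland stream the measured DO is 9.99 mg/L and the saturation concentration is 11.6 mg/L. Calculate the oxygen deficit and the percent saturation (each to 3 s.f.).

D = C_s − C = 11.6 − 9.99 = 1.61 mg/L.
% saturation = 9.99/11.6 × 100 = 86.1 %.

D ≈ 1.61 mg/L; 86.1 % saturation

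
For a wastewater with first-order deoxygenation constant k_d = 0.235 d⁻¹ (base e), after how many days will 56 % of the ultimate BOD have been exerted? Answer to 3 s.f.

t ≈ 3.49 d

y/L₀ = 1 − e^(−k_d t) = 0.56 ⇒ e^(−k_d t) = 0.440
t = −ln(0.440) / 0.235 = 0.8210 / 0.235 = 3.494 d.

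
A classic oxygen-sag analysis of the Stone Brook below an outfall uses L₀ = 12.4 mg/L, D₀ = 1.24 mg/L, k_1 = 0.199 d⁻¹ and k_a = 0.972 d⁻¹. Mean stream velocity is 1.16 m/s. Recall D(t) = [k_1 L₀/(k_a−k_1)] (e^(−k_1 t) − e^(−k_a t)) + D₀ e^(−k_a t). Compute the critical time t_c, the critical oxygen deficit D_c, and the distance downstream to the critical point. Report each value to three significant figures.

With k_a/k_1 = 4.884 and 1 − D₀(k_a−k_1)/(k_1 L₀) = 0.6116,
t_c = ln(4.884 × 0.6116) / (0.972 − 0.199) = ln(2.987) / 0.7730 = 1.094/0.7730 = 1.416 d.
D_c = (k_1/k_a) L₀ e^(−k_1 t_c) = (0.199/0.972) × 12.4 × e^(−0.199×1.416) = 0.2047 × 12.4 × 0.7545 = 1.915 mg/L.
x_c = v t_c = 1.16 m/s × 1.416 d × 86400 s/d = 141900 m ≈ 142 km.

t_c ≈ 1.42 d; D_c ≈ 1.92 mg/L; x_c ≈ 142 km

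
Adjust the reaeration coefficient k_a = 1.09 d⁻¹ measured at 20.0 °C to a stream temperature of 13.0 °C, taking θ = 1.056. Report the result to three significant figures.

k_a(T₂) = k_a(T₁) · θ^(T₂−T₁) = 1.09 × 1.056^(13.0−20.0)
= 1.09 × 1.056^-7.00 = 1.09 × 0.6829 = 0.7444 d⁻¹.

k_a ≈ 0.744 d⁻¹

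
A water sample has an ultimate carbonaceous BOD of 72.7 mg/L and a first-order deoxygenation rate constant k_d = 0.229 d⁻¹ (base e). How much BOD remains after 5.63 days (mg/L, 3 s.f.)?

L ≈ 20.0 mg/L

L_t = L₀ e^(−k_d t) = 72.7 × e^(−0.229×5.63) = 72.7 × 0.2755 = 20.03 mg/L.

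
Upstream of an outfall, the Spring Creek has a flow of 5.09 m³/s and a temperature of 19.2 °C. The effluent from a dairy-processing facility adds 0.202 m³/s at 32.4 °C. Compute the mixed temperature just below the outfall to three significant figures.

Flow-weighted mixing: C = (Q_r C_r + Q_w C_w)/(Q_r + Q_w)
= (5.09×19.2 + 0.202×32.4)/(5.09 + 0.202) = 104.3/5.292 = 19.70 °C.

19.7 °C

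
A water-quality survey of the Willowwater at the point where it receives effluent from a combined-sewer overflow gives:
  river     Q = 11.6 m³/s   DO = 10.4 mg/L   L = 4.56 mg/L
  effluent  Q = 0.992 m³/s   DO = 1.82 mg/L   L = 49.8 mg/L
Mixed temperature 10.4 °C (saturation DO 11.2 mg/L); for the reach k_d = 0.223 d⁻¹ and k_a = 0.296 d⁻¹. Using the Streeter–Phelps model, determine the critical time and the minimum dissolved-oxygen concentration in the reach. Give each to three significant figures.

t_c ≈ 3.04 d; minimum DO ≈ 8.09 mg/L

Mixed DO = (11.6×10.4 + 0.992×1.82)/(11.6+0.992) = 122.4/12.59 = 9.724 mg/L.
Mixed L₀ = (11.6×4.56 + 0.992×49.8)/(12.59) = 102.3/12.59 = 8.124 mg/L.
Initial deficit D₀ = C_s − DO₀ = 11.2 − 9.724 = 1.476 mg/L.
t_c = (1/0.07300) ln[(0.296/0.223)(1 − 1.476×0.07300/(0.223×8.124))] = 13.70 × ln(1.248) = 3.039 d.
D_c = (0.223/0.296) × 8.124 × e^(−0.223×3.039) = 0.7534 × 8.124 × 0.5077 = 3.108 mg/L.
Minimum DO = 11.2 − 3.108 = 8.092 mg/L.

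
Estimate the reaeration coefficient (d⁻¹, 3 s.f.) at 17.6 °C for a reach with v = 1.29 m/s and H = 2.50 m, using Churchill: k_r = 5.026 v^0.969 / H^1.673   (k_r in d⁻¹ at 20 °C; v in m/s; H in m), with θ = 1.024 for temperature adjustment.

k_r ≈ 1.31 d⁻¹

k_r(20) = 5.026 × 1.29^0.969 / 2.50^1.673 = 5.026 × 1.280 / 4.632 = 1.389 d⁻¹.
k_r(17.6) = 1.389 × 1.024^(17.6−20) = 1.389 × 0.9447 = 1.312 d⁻¹.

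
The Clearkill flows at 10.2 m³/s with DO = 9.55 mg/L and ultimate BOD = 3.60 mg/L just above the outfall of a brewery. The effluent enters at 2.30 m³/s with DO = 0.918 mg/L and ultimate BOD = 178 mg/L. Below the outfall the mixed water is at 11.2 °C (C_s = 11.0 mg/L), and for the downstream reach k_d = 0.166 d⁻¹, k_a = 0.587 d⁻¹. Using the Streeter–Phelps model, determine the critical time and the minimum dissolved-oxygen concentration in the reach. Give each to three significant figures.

t_c ≈ 2.42 d; minimum DO ≈ 4.25 mg/L

Mixed DO = (10.2×9.55 + 2.30×0.918)/(10.2+2.30) = 99.52/12.50 = 7.962 mg/L.
Mixed L₀ = (10.2×3.60 + 2.30×178)/(12.50) = 446.1/12.50 = 35.69 mg/L.
Initial deficit D₀ = C_s − DO₀ = 11.0 − 7.962 = 3.038 mg/L.
t_c = (1/0.4210) ln[(0.587/0.166)(1 − 3.038×0.4210/(0.166×35.69))] = 2.375 × ln(2.773) = 2.422 d.
D_c = (0.166/0.587) × 35.69 × e^(−0.166×2.422) = 0.2828 × 35.69 × 0.6689 = 6.751 mg/L.
Minimum DO = 11.0 − 6.751 = 4.249 mg/L.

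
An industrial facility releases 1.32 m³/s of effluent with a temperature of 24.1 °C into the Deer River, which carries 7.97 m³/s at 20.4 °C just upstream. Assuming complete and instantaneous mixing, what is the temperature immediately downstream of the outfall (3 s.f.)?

Flow-weighted mixing: C = (Q_r C_r + Q_w C_w)/(Q_r + Q_w)
= (7.97×20.4 + 1.32×24.1)/(7.97 + 1.32) = 194.4/9.290 = 20.93 °C.

20.9 °C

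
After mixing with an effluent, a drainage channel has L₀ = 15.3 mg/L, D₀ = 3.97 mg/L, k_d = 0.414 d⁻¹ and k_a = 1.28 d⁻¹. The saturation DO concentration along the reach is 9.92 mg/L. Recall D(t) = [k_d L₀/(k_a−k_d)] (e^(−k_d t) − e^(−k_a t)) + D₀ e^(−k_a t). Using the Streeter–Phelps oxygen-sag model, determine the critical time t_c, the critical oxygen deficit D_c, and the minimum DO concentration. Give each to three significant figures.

With k_a/k_d = 3.092 and 1 − D₀(k_a−k_d)/(k_d L₀) = 0.4572,
t_c = ln(3.092 × 0.4572) / (1.28 − 0.414) = ln(1.414) / 0.8660 = 0.3462/0.8660 = 0.3997 d.
L(t_c) = L₀ e^(−k_d t_c) = 15.3 × 0.8475 = 12.97 mg/L, and at the critical point k_a D_c = k_d L, so D_c = (0.414/1.28) × 12.97 = 4.194 mg/L.
Minimum DO = C_s − D_c = 9.92 − 4.194 = 5.726 mg/L.

t_c ≈ 0.400 d; D_c ≈ 4.19 mg/L; min DO ≈ 5.73 mg/L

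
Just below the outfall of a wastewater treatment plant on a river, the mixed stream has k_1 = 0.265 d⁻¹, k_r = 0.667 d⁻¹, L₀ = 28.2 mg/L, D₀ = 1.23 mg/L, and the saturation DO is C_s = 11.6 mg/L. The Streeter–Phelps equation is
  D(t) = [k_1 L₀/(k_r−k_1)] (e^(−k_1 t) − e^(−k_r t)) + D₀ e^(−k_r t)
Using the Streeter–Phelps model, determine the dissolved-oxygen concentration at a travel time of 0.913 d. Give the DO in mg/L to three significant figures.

DO ≈ 6.45 mg/L

k_1 L₀/(k_r−k_1) = 0.265×28.2/(0.667−0.265) = 7.473/0.4020 = 18.59 mg/L.
e^(−k_1 t) = e^(−0.265×0.9130) = 0.7851; e^(−k_r t) = e^(−0.667×0.9130) = 0.5439.
D = 18.59 × (0.7851 − 0.5439) + 1.23 × 0.5439 = 4.484 + 0.6690 = 5.153 mg/L.
DO = C_s − D = 11.6 − 5.153 = 6.447 mg/L.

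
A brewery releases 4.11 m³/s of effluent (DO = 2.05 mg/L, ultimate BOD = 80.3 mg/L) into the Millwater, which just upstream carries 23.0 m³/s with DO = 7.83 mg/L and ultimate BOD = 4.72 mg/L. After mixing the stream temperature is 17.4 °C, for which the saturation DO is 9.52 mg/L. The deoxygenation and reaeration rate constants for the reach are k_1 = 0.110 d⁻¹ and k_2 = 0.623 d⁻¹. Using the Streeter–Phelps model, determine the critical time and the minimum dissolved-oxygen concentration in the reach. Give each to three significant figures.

t_c ≈ 0.756 d; minimum DO ≈ 6.89 mg/L

Mixed DO = (23.0×7.83 + 4.11×2.05)/(23.0+4.11) = 188.5/27.11 = 6.954 mg/L.
Mixed L₀ = (23.0×4.72 + 4.11×80.3)/(27.11) = 438.6/27.11 = 16.18 mg/L.
Initial deficit D₀ = C_s − DO₀ = 9.52 − 6.954 = 2.566 mg/L.
t_c = (1/0.5130) ln[(0.623/0.110)(1 − 2.566×0.5130/(0.110×16.18))] = 1.949 × ln(1.474) = 0.7561 d.
D_c = (0.110/0.623) × 16.18 × e^(−0.110×0.7561) = 0.1766 × 16.18 × 0.9202 = 2.629 mg/L.
Minimum DO = 9.52 − 2.629 = 6.891 mg/L.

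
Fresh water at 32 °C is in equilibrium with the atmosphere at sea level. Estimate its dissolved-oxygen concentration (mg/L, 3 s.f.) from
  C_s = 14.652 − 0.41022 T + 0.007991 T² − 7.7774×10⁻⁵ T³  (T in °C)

C_s = 14.652 − 0.41022×32 + 0.007991×32² − 7.7774×10⁻⁵×32³ = 7.159 mg/L.

C_s ≈ 7.16 mg/L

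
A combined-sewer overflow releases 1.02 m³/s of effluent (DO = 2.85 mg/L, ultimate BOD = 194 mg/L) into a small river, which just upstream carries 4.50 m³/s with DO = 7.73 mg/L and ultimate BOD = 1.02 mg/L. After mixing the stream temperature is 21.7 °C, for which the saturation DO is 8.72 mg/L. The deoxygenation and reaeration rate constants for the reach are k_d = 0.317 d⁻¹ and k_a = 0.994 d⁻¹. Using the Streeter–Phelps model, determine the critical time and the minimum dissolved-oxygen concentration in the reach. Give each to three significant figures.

Mixed DO = (4.50×7.73 + 1.02×2.85)/(4.50+1.02) = 37.69/5.520 = 6.828 mg/L.
Mixed L₀ = (4.50×1.02 + 1.02×194)/(5.520) = 202.5/5.520 = 36.68 mg/L.
Initial deficit D₀ = C_s − DO₀ = 8.72 − 6.828 = 1.892 mg/L.
t_c = (1/0.6770) ln[(0.994/0.317)(1 − 1.892×0.6770/(0.317×36.68))] = 1.477 × ln(2.790) = 1.516 d.
D_c = (0.317/0.994) × 36.68 × e^(−0.317×1.516) = 0.3189 × 36.68 × 0.6185 = 7.235 mg/L.
Minimum DO = 8.72 − 7.235 = 1.485 mg/L.

t_c ≈ 1.52 d; minimum DO ≈ 1.49 mg/L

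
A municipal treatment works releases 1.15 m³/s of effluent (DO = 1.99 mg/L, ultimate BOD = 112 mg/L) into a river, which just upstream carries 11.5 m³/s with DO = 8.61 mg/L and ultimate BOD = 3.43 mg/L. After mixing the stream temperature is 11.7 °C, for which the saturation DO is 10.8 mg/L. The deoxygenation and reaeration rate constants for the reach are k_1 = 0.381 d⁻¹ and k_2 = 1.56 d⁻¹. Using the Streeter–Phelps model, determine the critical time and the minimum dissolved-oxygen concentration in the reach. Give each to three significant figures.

Mixed DO = (11.5×8.61 + 1.15×1.99)/(11.5+1.15) = 101.3/12.65 = 8.008 mg/L.
Mixed L₀ = (11.5×3.43 + 1.15×112)/(12.65) = 168.2/12.65 = 13.30 mg/L.
Initial deficit D₀ = C_s − DO₀ = 10.8 − 8.008 = 2.792 mg/L.
t_c = (1/1.179) ln[(1.56/0.381)(1 − 2.792×1.179/(0.381×13.30))] = 0.8482 × ln(1.435) = 0.3062 d.
D_c = (0.381/1.56) × 13.30 × e^(−0.381×0.3062) = 0.2442 × 13.30 × 0.8899 = 2.891 mg/L.
Minimum DO = 10.8 − 2.891 = 7.909 mg/L.

t_c ≈ 0.306 d; minimum DO ≈ 7.91 mg/L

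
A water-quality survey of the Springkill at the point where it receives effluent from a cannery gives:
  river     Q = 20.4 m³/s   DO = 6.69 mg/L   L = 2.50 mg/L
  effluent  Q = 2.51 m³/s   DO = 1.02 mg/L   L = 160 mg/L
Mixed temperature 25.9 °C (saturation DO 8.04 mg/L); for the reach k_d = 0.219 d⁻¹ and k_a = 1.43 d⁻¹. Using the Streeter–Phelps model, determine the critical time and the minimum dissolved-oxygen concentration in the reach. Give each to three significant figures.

t_c ≈ 0.887 d; minimum DO ≈ 5.55 mg/L

Mixed DO = (20.4×6.69 + 2.51×1.02)/(20.4+2.51) = 139.0/22.91 = 6.069 mg/L.
Mixed L₀ = (20.4×2.50 + 2.51×160)/(22.91) = 452.6/22.91 = 19.76 mg/L.
Initial deficit D₀ = C_s − DO₀ = 8.04 − 6.069 = 1.971 mg/L.
t_c = (1/1.211) ln[(1.43/0.219)(1 − 1.971×1.211/(0.219×19.76))] = 0.8258 × ln(2.927) = 0.8868 d.
D_c = (0.219/1.43) × 19.76 × e^(−0.219×0.8868) = 0.1531 × 19.76 × 0.8235 = 2.491 mg/L.
Minimum DO = 8.04 − 2.491 = 5.549 mg/L.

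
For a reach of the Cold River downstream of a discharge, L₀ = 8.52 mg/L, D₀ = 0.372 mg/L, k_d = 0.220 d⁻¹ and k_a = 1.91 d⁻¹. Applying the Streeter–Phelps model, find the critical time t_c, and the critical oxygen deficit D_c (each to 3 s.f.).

t_c ≈ 1.04 d; D_c ≈ 0.781 mg/L

At the critical point dD/dt = 0, so k_d L₀ e^(−k_d t) = k_a D. Substituting D(t) from the Streeter–Phelps equation and solving for t gives
t_c = ln[(k_a/k_d)(1 − D₀(k_a−k_d)/(k_d L₀))] / (k_a−k_d).
Here k_a−k_d = 1.690 d⁻¹ and 1 − D₀(k_a−k_d)/(k_d L₀) = 1 − 0.372×1.690/(0.220×8.52) = 0.6646, so
t_c = ln(8.682 × 0.6646) / 1.690 = 1.753 / 1.690 = 1.037 d.
D_c = (k_d/k_a) L₀ e^(−k_d t_c) = (0.220/1.91) × 8.52 × e^(−0.220×1.037) = 0.1152 × 8.52 × 0.7960 = 0.7812 mg/L.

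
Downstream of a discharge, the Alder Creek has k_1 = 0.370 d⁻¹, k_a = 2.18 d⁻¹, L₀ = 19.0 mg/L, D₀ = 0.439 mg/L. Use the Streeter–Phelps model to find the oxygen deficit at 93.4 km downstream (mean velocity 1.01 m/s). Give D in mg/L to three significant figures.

D ≈ 2.28 mg/L

Travel time t = x/v = 93.4 km / (1.01 m/s) = 93400 m / 1.01 m/s = 92480 s = 1.070 d.
k_1 L₀/(k_a−k_1) = 0.370×19.0/(2.18−0.370) = 7.030/1.810 = 3.884 mg/L.
e^(−k_1 t) = e^(−0.370×1.070) = 0.6730; e^(−k_a t) = e^(−2.18×1.070) = 0.09698.
D = 3.884 × (0.6730 − 0.09698) + 0.439 × 0.09698 = 2.237 + 0.04257 = 2.280 mg/L.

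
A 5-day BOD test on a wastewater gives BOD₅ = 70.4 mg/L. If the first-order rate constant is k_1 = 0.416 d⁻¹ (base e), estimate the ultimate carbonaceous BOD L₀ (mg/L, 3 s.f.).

BOD₅ = L₀(1 − e^(−5k_1)) ⇒ L₀ = BOD₅ / (1 − e^(−5×0.416))
= 70.4 / (1 − 0.1249) = 70.4 / 0.8751 = 80.45 mg/L.

L₀ ≈ 80.5 mg/L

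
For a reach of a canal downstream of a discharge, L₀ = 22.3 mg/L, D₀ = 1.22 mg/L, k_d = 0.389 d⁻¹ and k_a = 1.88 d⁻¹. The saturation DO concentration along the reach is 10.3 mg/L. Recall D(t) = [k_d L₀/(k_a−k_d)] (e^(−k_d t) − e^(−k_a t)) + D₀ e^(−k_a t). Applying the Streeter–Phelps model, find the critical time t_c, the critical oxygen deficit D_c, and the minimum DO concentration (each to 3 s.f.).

With k_a/k_d = 4.833 and 1 − D₀(k_a−k_d)/(k_d L₀) = 0.7903,
t_c = ln(4.833 × 0.7903) / (1.88 − 0.389) = ln(3.819) / 1.491 = 1.340/1.491 = 0.8988 d.
D_c = (k_d/k_a) L₀ e^(−k_d t_c) = (0.389/1.88) × 22.3 × e^(−0.389×0.8988) = 0.2069 × 22.3 × 0.7049 = 3.253 mg/L.
Minimum DO = C_s − D_c = 10.3 − 3.253 = 7.047 mg/L.

t_c ≈ 0.899 d; D_c ≈ 3.25 mg/L; min DO ≈ 7.05 mg/L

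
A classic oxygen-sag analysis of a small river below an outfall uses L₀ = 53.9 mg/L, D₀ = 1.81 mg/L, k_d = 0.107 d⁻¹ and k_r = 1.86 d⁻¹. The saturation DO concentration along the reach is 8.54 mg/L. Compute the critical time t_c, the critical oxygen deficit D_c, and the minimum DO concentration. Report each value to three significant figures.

At the critical point dD/dt = 0, so k_d L₀ e^(−k_d t) = k_r D. Substituting D(t) from the Streeter–Phelps equation and solving for t gives
t_c = ln[(k_r/k_d)(1 − D₀(k_r−k_d)/(k_d L₀))] / (k_r−k_d).
Here k_r−k_d = 1.753 d⁻¹ and 1 − D₀(k_r−k_d)/(k_d L₀) = 1 − 1.81×1.753/(0.107×53.9) = 0.4498, so
t_c = ln(17.38 × 0.4498) / 1.753 = 2.057 / 1.753 = 1.173 d.
L(t_c) = L₀ e^(−k_d t_c) = 53.9 × 0.8820 = 47.54 mg/L, and at the critical point k_r D_c = k_d L, so D_c = (0.107/1.86) × 47.54 = 2.735 mg/L.
Minimum DO = C_s − D_c = 8.54 − 2.735 = 5.805 mg/L.

t_c ≈ 1.17 d; D_c ≈ 2.73 mg/L; min DO ≈ 5.81 mg/L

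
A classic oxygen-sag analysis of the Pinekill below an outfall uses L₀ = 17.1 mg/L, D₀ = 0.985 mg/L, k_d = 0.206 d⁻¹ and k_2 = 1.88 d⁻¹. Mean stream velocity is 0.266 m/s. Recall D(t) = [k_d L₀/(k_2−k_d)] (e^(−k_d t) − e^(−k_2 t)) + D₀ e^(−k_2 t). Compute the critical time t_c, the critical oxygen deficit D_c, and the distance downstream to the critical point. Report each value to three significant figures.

t_c ≈ 0.944 d; D_c ≈ 1.54 mg/L; x_c ≈ 21.7 km

t_c = [1/(k_2−k_d)] ln[(k_2/k_d)(1 − D₀(k_2−k_d)/(k_d L₀))]
= [1/(1.88−0.206)] ln[(1.88/0.206)(1 − 0.985×1.674/(0.206×17.1))]
= (1/1.674) ln[9.126 × 0.5319] = 0.5974 × ln(4.854) = 0.5974 × 1.580 = 0.9438 d.
D_c = (k_d/k_2) L₀ e^(−k_d t_c) = (0.206/1.88) × 17.1 × e^(−0.206×0.9438) = 0.1096 × 17.1 × 0.8233 = 1.543 mg/L.
x_c = v t_c = 0.266 m/s × 0.9438 d × 86400 s/d = 21690 m ≈ 21.7 km.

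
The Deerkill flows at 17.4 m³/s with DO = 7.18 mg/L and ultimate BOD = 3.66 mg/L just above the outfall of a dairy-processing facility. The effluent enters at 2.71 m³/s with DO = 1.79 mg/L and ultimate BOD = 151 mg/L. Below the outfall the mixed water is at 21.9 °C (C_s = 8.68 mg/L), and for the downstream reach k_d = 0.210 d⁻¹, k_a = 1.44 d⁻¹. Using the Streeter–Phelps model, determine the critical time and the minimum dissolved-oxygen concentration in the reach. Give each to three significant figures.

Mixed DO = (17.4×7.18 + 2.71×1.79)/(17.4+2.71) = 129.8/20.11 = 6.454 mg/L.
Mixed L₀ = (17.4×3.66 + 2.71×151)/(20.11) = 472.9/20.11 = 23.52 mg/L.
Initial deficit D₀ = C_s − DO₀ = 8.68 − 6.454 = 2.226 mg/L.
t_c = (1/1.230) ln[(1.44/0.210)(1 − 2.226×1.230/(0.210×23.52))] = 0.8130 × ln(3.055) = 0.9079 d.
D_c = (0.210/1.44) × 23.52 × e^(−0.210×0.9079) = 0.1458 × 23.52 × 0.8264 = 2.834 mg/L.
Minimum DO = 8.68 − 2.834 = 5.846 mg/L.

t_c ≈ 0.908 d; minimum DO ≈ 5.85 mg/L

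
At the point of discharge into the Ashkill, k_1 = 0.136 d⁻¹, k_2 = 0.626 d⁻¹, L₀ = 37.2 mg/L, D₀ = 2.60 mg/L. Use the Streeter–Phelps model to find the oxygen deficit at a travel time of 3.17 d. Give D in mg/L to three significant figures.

D ≈ 5.65 mg/L

k_1 L₀/(k_2−k_1) = 0.136×37.2/(0.626−0.136) = 5.059/0.4900 = 10.32 mg/L.
e^(−k_1 t) = e^(−0.136×3.170) = 0.6498; e^(−k_2 t) = e^(−0.626×3.170) = 0.1375.
D = 10.32 × (0.6498 − 0.1375) + 2.60 × 0.1375 = 5.290 + 0.3574 = 5.647 mg/L.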